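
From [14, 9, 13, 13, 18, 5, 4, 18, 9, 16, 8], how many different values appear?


List all unique values:
Distinct values: [4, 5, 8, 9, 13, 14, 16, 18]
Count = 8
Final answer: 8


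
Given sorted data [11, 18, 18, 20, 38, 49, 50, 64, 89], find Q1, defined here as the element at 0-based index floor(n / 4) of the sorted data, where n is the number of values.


The list has n = 9 elements.
Q1 index = floor(9 / 4) = floor(2.25) = 2
Counting from index 0 in the sorted data, the element at index 2 is 18.
Final answer: 18


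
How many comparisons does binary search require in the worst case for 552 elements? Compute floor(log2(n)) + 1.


Binary search halves the search space each step.
Maximum comparisons = floor(log2(552)) + 1
log2(552) = 9.1085
floor(log2(552)) = 9, so 9 + 1 = 10
Final answer: 10


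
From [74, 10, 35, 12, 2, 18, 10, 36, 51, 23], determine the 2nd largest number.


Sort descending: [74, 51, 36, 35, 23, 18, 12, 10, 10, 2]
The 2nd element (1-indexed) is at index 1.
Value = 51
Final answer: 51


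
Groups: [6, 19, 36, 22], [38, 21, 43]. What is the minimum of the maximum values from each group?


Find max of each group:
  Group 1: [6, 19, 36, 22] -> max = 36
  Group 2: [38, 21, 43] -> max = 43
Maxes: [36, 43]
Minimum of maxes = 36
Final answer: 36


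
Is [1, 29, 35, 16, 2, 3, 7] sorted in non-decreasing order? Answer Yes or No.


Check consecutive pairs:
  1 <= 29? True
  29 <= 35? True
  35 <= 16? False
  16 <= 2? False
  2 <= 3? True
  3 <= 7? True
2 consecutive pair(s) are out of order, so the list is not sorted.
Final answer: No


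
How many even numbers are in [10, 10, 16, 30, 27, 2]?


Check each element:
  10 is even
  10 is even
  16 is even
  30 is even
  27 is odd
  2 is even
Evens: [10, 10, 16, 30, 2]
Count of evens = 5
Final answer: 5


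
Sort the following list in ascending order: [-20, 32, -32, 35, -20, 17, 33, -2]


Original list: [-20, 32, -32, 35, -20, 17, 33, -2]
Repeatedly take the smallest remaining element:
  Remaining [-20, 32, -32, 35, -20, 17, 33, -2] -> smallest is -32
  Remaining [-20, 32, 35, -20, 17, 33, -2] -> smallest is -20
  Remaining [32, 35, -20, 17, 33, -2] -> smallest is -20
  Remaining [32, 35, 17, 33, -2] -> smallest is -2
  Remaining [32, 35, 17, 33] -> smallest is 17
  Remaining [32, 35, 33] -> smallest is 32
  Remaining [35, 33] -> smallest is 33
  Remaining [35] -> smallest is 35
Collecting the picks in order gives the sorted list.
Final answer: [-32, -20, -20, -2, 17, 32, 33, 35]


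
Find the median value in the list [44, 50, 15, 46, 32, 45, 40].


First, sort the list: [15, 32, 40, 44, 45, 46, 50]
The list has 7 elements (odd count).
The middle index is 3 (0-based), and the element there is 44.
Final answer: 44


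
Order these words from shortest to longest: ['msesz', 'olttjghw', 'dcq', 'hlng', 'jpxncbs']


Compute lengths:
  'msesz' has length 5
  'olttjghw' has length 8
  'dcq' has length 3
  'hlng' has length 4
  'jpxncbs' has length 7
Lengths in increasing order: 3 < 4 < 5 < 7 < 8
Listing the words in that order gives the answer.
Final answer: ['dcq', 'hlng', 'msesz', 'jpxncbs', 'olttjghw']


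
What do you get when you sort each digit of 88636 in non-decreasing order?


The number 88636 has digits: 8, 8, 6, 3, 6
Sorted: 3, 6, 6, 8, 8
Joining the sorted digits gives the result.
Final answer: 36688


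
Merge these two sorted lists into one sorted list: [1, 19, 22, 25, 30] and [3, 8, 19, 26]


List A: [1, 19, 22, 25, 30]
List B: [3, 8, 19, 26]
Repeatedly compare the front elements and take the smaller:
  1 vs 3 -> take 1
  19 vs 3 -> take 3
  19 vs 8 -> take 8
  19 vs 19 -> take 19
  22 vs 19 -> take 19
  22 vs 26 -> take 22
  25 vs 26 -> take 25
  30 vs 26 -> take 26
  B is exhausted; append the rest of A: [30]
Final answer: [1, 3, 8, 19, 19, 22, 25, 26, 30]


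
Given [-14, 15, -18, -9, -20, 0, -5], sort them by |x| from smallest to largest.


Compute absolute values:
  |-14| = 14
  |15| = 15
  |-18| = 18
  |-9| = 9
  |-20| = 20
  |0| = 0
  |-5| = 5
Absolute values in increasing order: 0 < 5 < 9 < 14 < 15 < 18 < 20
Listing the original numbers in that order gives the answer.
Final answer: [0, -5, -9, -14, 15, -18, -20]


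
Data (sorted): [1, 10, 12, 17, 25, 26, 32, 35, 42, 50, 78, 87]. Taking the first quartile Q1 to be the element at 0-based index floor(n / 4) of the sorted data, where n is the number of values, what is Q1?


The list has n = 12 elements.
Q1 index = floor(12 / 4) = floor(3) = 3
Counting from index 0 in the sorted data, the element at index 3 is 17.
Final answer: 17


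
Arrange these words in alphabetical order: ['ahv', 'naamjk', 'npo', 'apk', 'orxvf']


Compare strings character by character (the first differing letter decides):
  'ahv' < 'apk' since 'h' < 'p' at position 2
  'apk' < 'naamjk' since 'a' < 'n' at position 1
  'naamjk' < 'npo' since 'a' < 'p' at position 2
  'npo' < 'orxvf' since 'n' < 'o' at position 1
Chaining these comparisons gives the alphabetical order.
Final answer: ['ahv', 'apk', 'naamjk', 'npo', 'orxvf']


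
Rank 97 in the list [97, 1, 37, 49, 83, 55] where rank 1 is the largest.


Sort descending: [97, 83, 55, 49, 37, 1]
Find 97 in the sorted list.
97 is at position 1.
Final answer: 1


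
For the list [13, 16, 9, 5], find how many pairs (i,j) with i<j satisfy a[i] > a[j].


For each element, count the later elements that are smaller than it:
  13 (index 0): smaller elements after it = [9, 5] -> 2
  16 (index 1): smaller elements after it = [9, 5] -> 2
  9 (index 2): smaller elements after it = [5] -> 1
Total inversions = 2 + 2 + 1 = 5
Final answer: 5


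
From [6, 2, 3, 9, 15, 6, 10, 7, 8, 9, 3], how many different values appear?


List all unique values:
Distinct values: [2, 3, 6, 7, 8, 9, 10, 15]
Count = 8
Final answer: 8


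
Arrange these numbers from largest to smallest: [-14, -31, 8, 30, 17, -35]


Original list: [-14, -31, 8, 30, 17, -35]
Repeatedly take the largest remaining element:
  Remaining [-14, -31, 8, 30, 17, -35] -> largest is 30
  Remaining [-14, -31, 8, 17, -35] -> largest is 17
  Remaining [-14, -31, 8, -35] -> largest is 8
  Remaining [-14, -31, -35] -> largest is -14
  Remaining [-31, -35] -> largest is -31
  Remaining [-35] -> largest is -35
Collecting the picks in order gives the descending list.
Final answer: [30, 17, 8, -14, -31, -35]


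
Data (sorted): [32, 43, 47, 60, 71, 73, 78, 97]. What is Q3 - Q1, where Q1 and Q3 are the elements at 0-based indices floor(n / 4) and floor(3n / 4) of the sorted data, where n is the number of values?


The data has n = 8 elements.
Q1 index = floor(8 / 4) = floor(2) = 2; Q3 index = floor(3 * 8 / 4) = floor(6) = 6
Q1 = element at index 2 = 47
Q3 = element at index 6 = 78
IQR = 78 - 47 = 31
Final answer: 31


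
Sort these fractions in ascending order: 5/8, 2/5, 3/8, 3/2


Convert to decimal for comparison:
  5/8 = 0.625
  2/5 = 0.4
  3/8 = 0.375
  3/2 = 1.5
Decimals in increasing order: 0.375 < 0.4 < 0.625 < 1.5
Writing each back as its fraction gives the sorted order.
Final answer: 3/8, 2/5, 5/8, 3/2


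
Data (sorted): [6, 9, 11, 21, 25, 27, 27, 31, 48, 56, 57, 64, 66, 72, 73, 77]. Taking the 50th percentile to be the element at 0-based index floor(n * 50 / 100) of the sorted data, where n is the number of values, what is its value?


The dataset has n = 16 elements.
Index = floor(16 * 50 / 100) = floor(800 / 100) = floor(8) = 8
Counting from index 0 in the sorted data, the element at index 8 is 48.
Final answer: 48


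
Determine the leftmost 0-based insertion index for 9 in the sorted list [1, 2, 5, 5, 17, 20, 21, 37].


List is sorted: [1, 2, 5, 5, 17, 20, 21, 37]
We need the leftmost position where 9 can be inserted, i.e. the first index whose element is >= 9 (or the end of the list if none is).
Binary search with low=0, high=8 (0-based indices):
  low=0, high=8, mid=4: a[4]=17 >= 9, so high = 4
  low=0, high=4, mid=2: a[2]=5 < 9, so low = 3
  low=3, high=4, mid=3: a[3]=5 < 9, so low = 4
Now low = high = 4, so the insertion index is 4.
Final answer: 4


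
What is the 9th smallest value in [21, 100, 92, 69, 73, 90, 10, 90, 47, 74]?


Sort ascending: [10, 21, 47, 69, 73, 74, 90, 90, 92, 100]
The 9th element (1-indexed) is at index 8.
Value = 92
Final answer: 92


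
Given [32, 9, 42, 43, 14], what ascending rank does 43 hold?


Sort ascending: [9, 14, 32, 42, 43]
Find 43 in the sorted list.
43 is at position 5 (1-indexed).
Final answer: 5


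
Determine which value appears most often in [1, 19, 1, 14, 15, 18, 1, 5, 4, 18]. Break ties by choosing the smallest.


Count the frequency of each value:
  1 appears 3 time(s)
  4 appears 1 time(s)
  5 appears 1 time(s)
  14 appears 1 time(s)
  15 appears 1 time(s)
  18 appears 2 time(s)
  19 appears 1 time(s)
Maximum frequency is 3.
Only 1 reaches that frequency, so it is the mode.
Final answer: 1


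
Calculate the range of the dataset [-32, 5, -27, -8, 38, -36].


Maximum value: 38
Minimum value: -36
Range = 38 - (-36) = 74
Final answer: 74


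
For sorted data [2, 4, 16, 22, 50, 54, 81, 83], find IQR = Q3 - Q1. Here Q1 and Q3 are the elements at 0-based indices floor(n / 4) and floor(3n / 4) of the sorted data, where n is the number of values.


The data has n = 8 elements.
Q1 index = floor(8 / 4) = floor(2) = 2; Q3 index = floor(3 * 8 / 4) = floor(6) = 6
Q1 = element at index 2 = 16
Q3 = element at index 6 = 81
IQR = 81 - 16 = 65
Final answer: 65


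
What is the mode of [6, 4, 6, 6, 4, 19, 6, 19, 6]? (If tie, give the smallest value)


Count the frequency of each value:
  4 appears 2 time(s)
  6 appears 5 time(s)
  19 appears 2 time(s)
Maximum frequency is 5.
Only 6 reaches that frequency, so it is the mode.
Final answer: 6


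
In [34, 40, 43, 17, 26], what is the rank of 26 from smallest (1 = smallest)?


Sort ascending: [17, 26, 34, 40, 43]
Find 26 in the sorted list.
26 is at position 2 (1-indexed).
Final answer: 2


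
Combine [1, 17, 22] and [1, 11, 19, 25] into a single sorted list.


List A: [1, 17, 22]
List B: [1, 11, 19, 25]
Repeatedly compare the front elements and take the smaller:
  1 vs 1 -> take 1
  17 vs 1 -> take 1
  17 vs 11 -> take 11
  17 vs 19 -> take 17
  22 vs 19 -> take 19
  22 vs 25 -> take 22
  A is exhausted; append the rest of B: [25]
Final answer: [1, 1, 11, 17, 19, 22, 25]


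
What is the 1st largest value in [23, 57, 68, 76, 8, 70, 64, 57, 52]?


Sort descending: [76, 70, 68, 64, 57, 57, 52, 23, 8]
The 1st element (1-indexed) is at index 0.
Value = 76
Final answer: 76


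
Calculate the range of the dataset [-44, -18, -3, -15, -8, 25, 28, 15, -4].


Maximum value: 28
Minimum value: -44
Range = 28 - (-44) = 72
Final answer: 72


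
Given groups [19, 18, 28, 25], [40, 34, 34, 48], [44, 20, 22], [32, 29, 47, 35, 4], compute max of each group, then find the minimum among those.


Find max of each group:
  Group 1: [19, 18, 28, 25] -> max = 28
  Group 2: [40, 34, 34, 48] -> max = 48
  Group 3: [44, 20, 22] -> max = 44
  Group 4: [32, 29, 47, 35, 4] -> max = 47
Maxes: [28, 48, 44, 47]
Minimum of maxes = 28
Final answer: 28


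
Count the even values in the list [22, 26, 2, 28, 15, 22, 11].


Check each element:
  22 is even
  26 is even
  2 is even
  28 is even
  15 is odd
  22 is even
  11 is odd
Evens: [22, 26, 2, 28, 22]
Count of evens = 5
Final answer: 5


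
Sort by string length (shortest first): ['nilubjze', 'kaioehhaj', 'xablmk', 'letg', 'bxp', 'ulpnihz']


Compute lengths:
  'nilubjze' has length 8
  'kaioehhaj' has length 9
  'xablmk' has length 6
  'letg' has length 4
  'bxp' has length 3
  'ulpnihz' has length 7
Lengths in increasing order: 3 < 4 < 6 < 7 < 8 < 9
Listing the words in that order gives the answer.
Final answer: ['bxp', 'letg', 'xablmk', 'ulpnihz', 'nilubjze', 'kaioehhaj']


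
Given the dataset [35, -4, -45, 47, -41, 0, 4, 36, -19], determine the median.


First, sort the list: [-45, -41, -19, -4, 0, 4, 35, 36, 47]
The list has 9 elements (odd count).
The middle index is 4 (0-based), and the element there is 0.
Final answer: 0


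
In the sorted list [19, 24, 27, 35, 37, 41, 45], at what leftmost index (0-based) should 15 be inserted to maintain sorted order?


List is sorted: [19, 24, 27, 35, 37, 41, 45]
We need the leftmost position where 15 can be inserted, i.e. the first index whose element is >= 15 (or the end of the list if none is).
Binary search with low=0, high=7 (0-based indices):
  low=0, high=7, mid=3: a[3]=35 >= 15, so high = 3
  low=0, high=3, mid=1: a[1]=24 >= 15, so high = 1
  low=0, high=1, mid=0: a[0]=19 >= 15, so high = 0
Now low = high = 0, so the insertion index is 0.
Final answer: 0


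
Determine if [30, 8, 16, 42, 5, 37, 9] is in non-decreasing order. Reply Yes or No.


Check consecutive pairs:
  30 <= 8? False
  8 <= 16? True
  16 <= 42? True
  42 <= 5? False
  5 <= 37? True
  37 <= 9? False
3 consecutive pair(s) are out of order, so the list is not sorted.
Final answer: No


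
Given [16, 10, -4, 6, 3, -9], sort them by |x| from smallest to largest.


Compute absolute values:
  |16| = 16
  |10| = 10
  |-4| = 4
  |6| = 6
  |3| = 3
  |-9| = 9
Absolute values in increasing order: 3 < 4 < 6 < 9 < 10 < 16
Listing the original numbers in that order gives the answer.
Final answer: [3, -4, 6, -9, 10, 16]


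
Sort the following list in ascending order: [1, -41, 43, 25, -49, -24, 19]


Original list: [1, -41, 43, 25, -49, -24, 19]
Repeatedly take the smallest remaining element:
  Remaining [1, -41, 43, 25, -49, -24, 19] -> smallest is -49
  Remaining [1, -41, 43, 25, -24, 19] -> smallest is -41
  Remaining [1, 43, 25, -24, 19] -> smallest is -24
  Remaining [1, 43, 25, 19] -> smallest is 1
  Remaining [43, 25, 19] -> smallest is 19
  Remaining [43, 25] -> smallest is 25
  Remaining [43] -> smallest is 43
Collecting the picks in order gives the sorted list.
Final answer: [-49, -41, -24, 1, 19, 25, 43]


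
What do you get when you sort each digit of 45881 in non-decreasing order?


The number 45881 has digits: 4, 5, 8, 8, 1
Sorted: 1, 4, 5, 8, 8
Joining the sorted digits gives the result.
Final answer: 14588


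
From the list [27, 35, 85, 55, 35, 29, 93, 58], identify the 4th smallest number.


Sort ascending: [27, 29, 35, 35, 55, 58, 85, 93]
The 4th element (1-indexed) is at index 3.
Value = 35
Final answer: 35


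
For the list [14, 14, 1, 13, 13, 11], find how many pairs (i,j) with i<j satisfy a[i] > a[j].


For each element, count the later elements that are smaller than it:
  14 (index 0): smaller elements after it = [1, 13, 13, 11] -> 4
  14 (index 1): smaller elements after it = [1, 13, 13, 11] -> 4
  1 (index 2): smaller elements after it = [] -> 0
  13 (index 3): smaller elements after it = [11] -> 1
  13 (index 4): smaller elements after it = [11] -> 1
Total inversions = 4 + 4 + 0 + 1 + 1 = 10
Final answer: 10


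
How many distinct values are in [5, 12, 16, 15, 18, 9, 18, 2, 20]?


List all unique values:
Distinct values: [2, 5, 9, 12, 15, 16, 18, 20]
Count = 8
Final answer: 8


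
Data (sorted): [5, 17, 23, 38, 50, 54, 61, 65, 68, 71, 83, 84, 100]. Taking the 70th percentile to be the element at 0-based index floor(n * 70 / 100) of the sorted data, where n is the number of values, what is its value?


The dataset has n = 13 elements.
Index = floor(13 * 70 / 100) = floor(910 / 100) = floor(9.1) = 9
Counting from index 0 in the sorted data, the element at index 9 is 71.
Final answer: 71


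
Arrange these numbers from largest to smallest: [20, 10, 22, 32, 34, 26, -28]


Original list: [20, 10, 22, 32, 34, 26, -28]
Repeatedly take the largest remaining element:
  Remaining [20, 10, 22, 32, 34, 26, -28] -> largest is 34
  Remaining [20, 10, 22, 32, 26, -28] -> largest is 32
  Remaining [20, 10, 22, 26, -28] -> largest is 26
  Remaining [20, 10, 22, -28] -> largest is 22
  Remaining [20, 10, -28] -> largest is 20
  Remaining [10, -28] -> largest is 10
  Remaining [-28] -> largest is -28
Collecting the picks in order gives the descending list.
Final answer: [34, 32, 26, 22, 20, 10, -28]


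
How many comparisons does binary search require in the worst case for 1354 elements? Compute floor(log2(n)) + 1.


Binary search halves the search space each step.
Maximum comparisons = floor(log2(1354)) + 1
log2(1354) = 10.403
floor(log2(1354)) = 10, so 10 + 1 = 11
Final answer: 11


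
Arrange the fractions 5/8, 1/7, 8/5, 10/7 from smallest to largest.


Convert to decimal for comparison:
  5/8 = 0.625
  1/7 = 0.1429
  8/5 = 1.6
  10/7 = 1.4286
Decimals in increasing order: 0.1429 < 0.625 < 1.4286 < 1.6
Writing each back as its fraction gives the sorted order.
Final answer: 1/7, 5/8, 10/7, 8/5


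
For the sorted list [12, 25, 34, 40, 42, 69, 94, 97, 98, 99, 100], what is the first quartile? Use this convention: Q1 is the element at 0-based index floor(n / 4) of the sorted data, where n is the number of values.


The list has n = 11 elements.
Q1 index = floor(11 / 4) = floor(2.75) = 2
Counting from index 0 in the sorted data, the element at index 2 is 34.
Final answer: 34


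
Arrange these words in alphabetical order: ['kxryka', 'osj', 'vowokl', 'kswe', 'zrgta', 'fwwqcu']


Compare strings character by character (the first differing letter decides):
  'fwwqcu' < 'kswe' since 'f' < 'k' at position 1
  'kswe' < 'kxryka' since 's' < 'x' at position 2
  'kxryka' < 'osj' since 'k' < 'o' at position 1
  'osj' < 'vowokl' since 'o' < 'v' at position 1
  'vowokl' < 'zrgta' since 'v' < 'z' at position 1
Chaining these comparisons gives the alphabetical order.
Final answer: ['fwwqcu', 'kswe', 'kxryka', 'osj', 'vowokl', 'zrgta']


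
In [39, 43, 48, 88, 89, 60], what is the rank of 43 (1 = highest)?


Sort descending: [89, 88, 60, 48, 43, 39]
Find 43 in the sorted list.
43 is at position 5.
Final answer: 5


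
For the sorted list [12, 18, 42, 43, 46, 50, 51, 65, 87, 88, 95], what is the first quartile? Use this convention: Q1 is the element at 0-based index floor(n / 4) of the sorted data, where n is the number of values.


The list has n = 11 elements.
Q1 index = floor(11 / 4) = floor(2.75) = 2
Counting from index 0 in the sorted data, the element at index 2 is 42.
Final answer: 42


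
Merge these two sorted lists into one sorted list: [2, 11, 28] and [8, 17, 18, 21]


List A: [2, 11, 28]
List B: [8, 17, 18, 21]
Repeatedly compare the front elements and take the smaller:
  2 vs 8 -> take 2
  11 vs 8 -> take 8
  11 vs 17 -> take 11
  28 vs 17 -> take 17
  28 vs 18 -> take 18
  28 vs 21 -> take 21
  B is exhausted; append the rest of A: [28]
Final answer: [2, 8, 11, 17, 18, 21, 28]


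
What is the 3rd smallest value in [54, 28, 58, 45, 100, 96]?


Sort ascending: [28, 45, 54, 58, 96, 100]
The 3rd element (1-indexed) is at index 2.
Value = 54
Final answer: 54


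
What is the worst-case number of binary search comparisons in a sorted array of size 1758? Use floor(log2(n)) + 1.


Binary search halves the search space each step.
Maximum comparisons = floor(log2(1758)) + 1
log2(1758) = 10.7797
floor(log2(1758)) = 10, so 10 + 1 = 11
Final answer: 11


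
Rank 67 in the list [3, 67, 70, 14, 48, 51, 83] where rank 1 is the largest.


Sort descending: [83, 70, 67, 51, 48, 14, 3]
Find 67 in the sorted list.
67 is at position 3.
Final answer: 3


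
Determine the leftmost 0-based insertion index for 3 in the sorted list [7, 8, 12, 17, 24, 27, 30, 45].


List is sorted: [7, 8, 12, 17, 24, 27, 30, 45]
We need the leftmost position where 3 can be inserted, i.e. the first index whose element is >= 3 (or the end of the list if none is).
Binary search with low=0, high=8 (0-based indices):
  low=0, high=8, mid=4: a[4]=24 >= 3, so high = 4
  low=0, high=4, mid=2: a[2]=12 >= 3, so high = 2
  low=0, high=2, mid=1: a[1]=8 >= 3, so high = 1
  low=0, high=1, mid=0: a[0]=7 >= 3, so high = 0
Now low = high = 0, so the insertion index is 0.
Final answer: 0


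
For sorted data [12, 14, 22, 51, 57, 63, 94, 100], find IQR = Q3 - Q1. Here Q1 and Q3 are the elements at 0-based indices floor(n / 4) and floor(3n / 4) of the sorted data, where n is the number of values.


The data has n = 8 elements.
Q1 index = floor(8 / 4) = floor(2) = 2; Q3 index = floor(3 * 8 / 4) = floor(6) = 6
Q1 = element at index 2 = 22
Q3 = element at index 6 = 94
IQR = 94 - 22 = 72
Final answer: 72


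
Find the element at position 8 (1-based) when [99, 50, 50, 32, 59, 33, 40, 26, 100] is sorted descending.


Sort descending: [100, 99, 59, 50, 50, 40, 33, 32, 26]
The 8th element (1-indexed) is at index 7.
Value = 32
Final answer: 32


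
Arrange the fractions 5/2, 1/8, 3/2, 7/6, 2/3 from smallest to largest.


Convert to decimal for comparison:
  5/2 = 2.5
  1/8 = 0.125
  3/2 = 1.5
  7/6 = 1.1667
  2/3 = 0.6667
Decimals in increasing order: 0.125 < 0.6667 < 1.1667 < 1.5 < 2.5
Writing each back as its fraction gives the sorted order.
Final answer: 1/8, 2/3, 7/6, 3/2, 5/2


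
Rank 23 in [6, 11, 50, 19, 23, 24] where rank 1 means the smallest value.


Sort ascending: [6, 11, 19, 23, 24, 50]
Find 23 in the sorted list.
23 is at position 4 (1-indexed).
Final answer: 4


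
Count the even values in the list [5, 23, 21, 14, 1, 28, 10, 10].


Check each element:
  5 is odd
  23 is odd
  21 is odd
  14 is even
  1 is odd
  28 is even
  10 is even
  10 is even
Evens: [14, 28, 10, 10]
Count of evens = 4
Final answer: 4


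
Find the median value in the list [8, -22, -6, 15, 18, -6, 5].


First, sort the list: [-22, -6, -6, 5, 8, 15, 18]
The list has 7 elements (odd count).
The middle index is 3 (0-based), and the element there is 5.
Final answer: 5


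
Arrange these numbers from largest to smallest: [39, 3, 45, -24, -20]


Original list: [39, 3, 45, -24, -20]
Repeatedly take the largest remaining element:
  Remaining [39, 3, 45, -24, -20] -> largest is 45
  Remaining [39, 3, -24, -20] -> largest is 39
  Remaining [3, -24, -20] -> largest is 3
  Remaining [-24, -20] -> largest is -20
  Remaining [-24] -> largest is -24
Collecting the picks in order gives the descending list.
Final answer: [45, 39, 3, -20, -24]


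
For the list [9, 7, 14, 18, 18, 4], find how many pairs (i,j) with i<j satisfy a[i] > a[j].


For each element, count the later elements that are smaller than it:
  9 (index 0): smaller elements after it = [7, 4] -> 2
  7 (index 1): smaller elements after it = [4] -> 1
  14 (index 2): smaller elements after it = [4] -> 1
  18 (index 3): smaller elements after it = [4] -> 1
  18 (index 4): smaller elements after it = [4] -> 1
Total inversions = 2 + 1 + 1 + 1 + 1 = 6
Final answer: 6


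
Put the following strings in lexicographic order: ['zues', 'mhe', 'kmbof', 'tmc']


Compare strings character by character (the first differing letter decides):
  'kmbof' < 'mhe' since 'k' < 'm' at position 1
  'mhe' < 'tmc' since 'm' < 't' at position 1
  'tmc' < 'zues' since 't' < 'z' at position 1
Chaining these comparisons gives the alphabetical order.
Final answer: ['kmbof', 'mhe', 'tmc', 'zues']


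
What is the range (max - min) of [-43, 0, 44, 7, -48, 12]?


Maximum value: 44
Minimum value: -48
Range = 44 - (-48) = 92
Final answer: 92


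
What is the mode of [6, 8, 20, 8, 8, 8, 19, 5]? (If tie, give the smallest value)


Count the frequency of each value:
  5 appears 1 time(s)
  6 appears 1 time(s)
  8 appears 4 time(s)
  19 appears 1 time(s)
  20 appears 1 time(s)
Maximum frequency is 4.
Only 8 reaches that frequency, so it is the mode.
Final answer: 8


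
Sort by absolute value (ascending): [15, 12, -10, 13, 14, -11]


Compute absolute values:
  |15| = 15
  |12| = 12
  |-10| = 10
  |13| = 13
  |14| = 14
  |-11| = 11
Absolute values in increasing order: 10 < 11 < 12 < 13 < 14 < 15
Listing the original numbers in that order gives the answer.
Final answer: [-10, -11, 12, 13, 14, 15]


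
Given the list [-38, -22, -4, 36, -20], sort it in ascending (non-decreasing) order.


Original list: [-38, -22, -4, 36, -20]
Repeatedly take the smallest remaining element:
  Remaining [-38, -22, -4, 36, -20] -> smallest is -38
  Remaining [-22, -4, 36, -20] -> smallest is -22
  Remaining [-4, 36, -20] -> smallest is -20
  Remaining [-4, 36] -> smallest is -4
  Remaining [36] -> smallest is 36
Collecting the picks in order gives the sorted list.
Final answer: [-38, -22, -20, -4, 36]


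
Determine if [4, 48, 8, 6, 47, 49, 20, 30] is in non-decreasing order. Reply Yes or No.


Check consecutive pairs:
  4 <= 48? True
  48 <= 8? False
  8 <= 6? False
  6 <= 47? True
  47 <= 49? True
  49 <= 20? False
  20 <= 30? True
3 consecutive pair(s) are out of order, so the list is not sorted.
Final answer: No


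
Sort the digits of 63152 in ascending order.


The number 63152 has digits: 6, 3, 1, 5, 2
Sorted: 1, 2, 3, 5, 6
Joining the sorted digits gives the result.
Final answer: 12356


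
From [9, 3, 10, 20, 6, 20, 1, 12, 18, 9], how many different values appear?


List all unique values:
Distinct values: [1, 3, 6, 9, 10, 12, 18, 20]
Count = 8
Final answer: 8


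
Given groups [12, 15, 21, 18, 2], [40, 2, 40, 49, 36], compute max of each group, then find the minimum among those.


Find max of each group:
  Group 1: [12, 15, 21, 18, 2] -> max = 21
  Group 2: [40, 2, 40, 49, 36] -> max = 49
Maxes: [21, 49]
Minimum of maxes = 21
Final answer: 21


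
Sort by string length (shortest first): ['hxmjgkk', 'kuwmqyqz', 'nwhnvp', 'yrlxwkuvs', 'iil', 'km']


Compute lengths:
  'hxmjgkk' has length 7
  'kuwmqyqz' has length 8
  'nwhnvp' has length 6
  'yrlxwkuvs' has length 9
  'iil' has length 3
  'km' has length 2
Lengths in increasing order: 2 < 3 < 6 < 7 < 8 < 9
Listing the words in that order gives the answer.
Final answer: ['km', 'iil', 'nwhnvp', 'hxmjgkk', 'kuwmqyqz', 'yrlxwkuvs']


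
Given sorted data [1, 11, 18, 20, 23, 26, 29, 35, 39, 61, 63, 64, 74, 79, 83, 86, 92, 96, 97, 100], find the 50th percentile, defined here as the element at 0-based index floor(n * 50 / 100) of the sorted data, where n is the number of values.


The dataset has n = 20 elements.
Index = floor(20 * 50 / 100) = floor(1000 / 100) = floor(10) = 10
Counting from index 0 in the sorted data, the element at index 10 is 63.
Final answer: 63


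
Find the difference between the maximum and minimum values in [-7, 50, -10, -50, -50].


Maximum value: 50
Minimum value: -50
Range = 50 - (-50) = 100
Final answer: 100


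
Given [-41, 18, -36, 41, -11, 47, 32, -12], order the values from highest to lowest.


Original list: [-41, 18, -36, 41, -11, 47, 32, -12]
Repeatedly take the largest remaining element:
  Remaining [-41, 18, -36, 41, -11, 47, 32, -12] -> largest is 47
  Remaining [-41, 18, -36, 41, -11, 32, -12] -> largest is 41
  Remaining [-41, 18, -36, -11, 32, -12] -> largest is 32
  Remaining [-41, 18, -36, -11, -12] -> largest is 18
  Remaining [-41, -36, -11, -12] -> largest is -11
  Remaining [-41, -36, -12] -> largest is -12
  Remaining [-41, -36] -> largest is -36
  Remaining [-41] -> largest is -41
Collecting the picks in order gives the descending list.
Final answer: [47, 41, 32, 18, -11, -12, -36, -41]


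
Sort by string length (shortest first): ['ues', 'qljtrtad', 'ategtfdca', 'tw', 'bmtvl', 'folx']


Compute lengths:
  'ues' has length 3
  'qljtrtad' has length 8
  'ategtfdca' has length 9
  'tw' has length 2
  'bmtvl' has length 5
  'folx' has length 4
Lengths in increasing order: 2 < 3 < 4 < 5 < 8 < 9
Listing the words in that order gives the answer.
Final answer: ['tw', 'ues', 'folx', 'bmtvl', 'qljtrtad', 'ategtfdca']


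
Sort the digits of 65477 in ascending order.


The number 65477 has digits: 6, 5, 4, 7, 7
Sorted: 4, 5, 6, 7, 7
Joining the sorted digits gives the result.
Final answer: 45677


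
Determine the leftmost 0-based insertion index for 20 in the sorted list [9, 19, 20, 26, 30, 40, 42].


List is sorted: [9, 19, 20, 26, 30, 40, 42]
We need the leftmost position where 20 can be inserted, i.e. the first index whose element is >= 20 (or the end of the list if none is).
Binary search with low=0, high=7 (0-based indices):
  low=0, high=7, mid=3: a[3]=26 >= 20, so high = 3
  low=0, high=3, mid=1: a[1]=19 < 20, so low = 2
  low=2, high=3, mid=2: a[2]=20 >= 20, so high = 2
Now low = high = 2, so the insertion index is 2.
Final answer: 2


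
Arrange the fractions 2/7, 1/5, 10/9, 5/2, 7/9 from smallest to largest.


Convert to decimal for comparison:
  2/7 = 0.2857
  1/5 = 0.2
  10/9 = 1.1111
  5/2 = 2.5
  7/9 = 0.7778
Decimals in increasing order: 0.2 < 0.2857 < 0.7778 < 1.1111 < 2.5
Writing each back as its fraction gives the sorted order.
Final answer: 1/5, 2/7, 7/9, 10/9, 5/2


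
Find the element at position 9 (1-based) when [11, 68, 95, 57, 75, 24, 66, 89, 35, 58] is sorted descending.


Sort descending: [95, 89, 75, 68, 66, 58, 57, 35, 24, 11]
The 9th element (1-indexed) is at index 8.
Value = 24
Final answer: 24


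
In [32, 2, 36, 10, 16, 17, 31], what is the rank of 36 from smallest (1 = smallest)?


Sort ascending: [2, 10, 16, 17, 31, 32, 36]
Find 36 in the sorted list.
36 is at position 7 (1-indexed).
Final answer: 7


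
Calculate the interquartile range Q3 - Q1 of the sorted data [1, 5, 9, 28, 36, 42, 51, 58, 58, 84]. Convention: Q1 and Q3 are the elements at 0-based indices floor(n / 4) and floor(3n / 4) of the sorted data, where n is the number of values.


The data has n = 10 elements.
Q1 index = floor(10 / 4) = floor(2.5) = 2; Q3 index = floor(3 * 10 / 4) = floor(7.5) = 7
Q1 = element at index 2 = 9
Q3 = element at index 7 = 58
IQR = 58 - 9 = 49
Final answer: 49


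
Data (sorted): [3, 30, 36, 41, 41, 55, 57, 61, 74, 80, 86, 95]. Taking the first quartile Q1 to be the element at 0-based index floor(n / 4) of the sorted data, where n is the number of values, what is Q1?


The list has n = 12 elements.
Q1 index = floor(12 / 4) = floor(3) = 3
Counting from index 0 in the sorted data, the element at index 3 is 41.
Final answer: 41


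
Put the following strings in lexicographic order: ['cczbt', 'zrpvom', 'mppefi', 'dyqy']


Compare strings character by character (the first differing letter decides):
  'cczbt' < 'dyqy' since 'c' < 'd' at position 1
  'dyqy' < 'mppefi' since 'd' < 'm' at position 1
  'mppefi' < 'zrpvom' since 'm' < 'z' at position 1
Chaining these comparisons gives the alphabetical order.
Final answer: ['cczbt', 'dyqy', 'mppefi', 'zrpvom']


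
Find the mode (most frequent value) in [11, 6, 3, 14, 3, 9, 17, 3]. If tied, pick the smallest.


Count the frequency of each value:
  3 appears 3 time(s)
  6 appears 1 time(s)
  9 appears 1 time(s)
  11 appears 1 time(s)
  14 appears 1 time(s)
  17 appears 1 time(s)
Maximum frequency is 3.
Only 3 reaches that frequency, so it is the mode.
Final answer: 3


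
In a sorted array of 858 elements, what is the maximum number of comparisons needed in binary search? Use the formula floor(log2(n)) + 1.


Binary search halves the search space each step.
Maximum comparisons = floor(log2(858)) + 1
log2(858) = 9.7448
floor(log2(858)) = 9, so 9 + 1 = 10
Final answer: 10


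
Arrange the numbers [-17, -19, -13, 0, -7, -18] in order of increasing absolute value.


Compute absolute values:
  |-17| = 17
  |-19| = 19
  |-13| = 13
  |0| = 0
  |-7| = 7
  |-18| = 18
Absolute values in increasing order: 0 < 7 < 13 < 17 < 18 < 19
Listing the original numbers in that order gives the answer.
Final answer: [0, -7, -13, -17, -18, -19]


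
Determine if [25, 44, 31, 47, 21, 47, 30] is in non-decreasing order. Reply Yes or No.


Check consecutive pairs:
  25 <= 44? True
  44 <= 31? False
  31 <= 47? True
  47 <= 21? False
  21 <= 47? True
  47 <= 30? False
3 consecutive pair(s) are out of order, so the list is not sorted.
Final answer: No


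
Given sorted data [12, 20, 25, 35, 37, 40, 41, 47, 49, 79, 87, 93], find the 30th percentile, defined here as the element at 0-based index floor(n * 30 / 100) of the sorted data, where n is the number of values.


The dataset has n = 12 elements.
Index = floor(12 * 30 / 100) = floor(360 / 100) = floor(3.6) = 3
Counting from index 0 in the sorted data, the element at index 3 is 35.
Final answer: 35


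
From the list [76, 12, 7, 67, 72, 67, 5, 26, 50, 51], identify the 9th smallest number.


Sort ascending: [5, 7, 12, 26, 50, 51, 67, 67, 72, 76]
The 9th element (1-indexed) is at index 8.
Value = 72
Final answer: 72


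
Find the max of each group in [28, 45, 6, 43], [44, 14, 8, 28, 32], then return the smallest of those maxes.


Find max of each group:
  Group 1: [28, 45, 6, 43] -> max = 45
  Group 2: [44, 14, 8, 28, 32] -> max = 44
Maxes: [45, 44]
Minimum of maxes = 44
Final answer: 44


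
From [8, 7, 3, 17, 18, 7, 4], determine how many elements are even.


Check each element:
  8 is even
  7 is odd
  3 is odd
  17 is odd
  18 is even
  7 is odd
  4 is even
Evens: [8, 18, 4]
Count of evens = 3
Final answer: 3


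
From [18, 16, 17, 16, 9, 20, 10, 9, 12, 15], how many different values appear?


List all unique values:
Distinct values: [9, 10, 12, 15, 16, 17, 18, 20]
Count = 8
Final answer: 8


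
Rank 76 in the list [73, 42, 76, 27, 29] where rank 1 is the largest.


Sort descending: [76, 73, 42, 29, 27]
Find 76 in the sorted list.
76 is at position 1.
Final answer: 1


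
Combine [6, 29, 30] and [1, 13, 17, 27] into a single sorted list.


List A: [6, 29, 30]
List B: [1, 13, 17, 27]
Repeatedly compare the front elements and take the smaller:
  6 vs 1 -> take 1
  6 vs 13 -> take 6
  29 vs 13 -> take 13
  29 vs 17 -> take 17
  29 vs 27 -> take 27
  B is exhausted; append the rest of A: [29, 30]
Final answer: [1, 6, 13, 17, 27, 29, 30]


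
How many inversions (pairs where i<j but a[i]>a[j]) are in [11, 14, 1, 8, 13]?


For each element, count the later elements that are smaller than it:
  11 (index 0): smaller elements after it = [1, 8] -> 2
  14 (index 1): smaller elements after it = [1, 8, 13] -> 3
  1 (index 2): smaller elements after it = [] -> 0
  8 (index 3): smaller elements after it = [] -> 0
Total inversions = 2 + 3 + 0 + 0 = 5
Final answer: 5


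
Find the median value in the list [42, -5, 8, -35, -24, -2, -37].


First, sort the list: [-37, -35, -24, -5, -2, 8, 42]
The list has 7 elements (odd count).
The middle index is 3 (0-based), and the element there is -5.
Final answer: -5


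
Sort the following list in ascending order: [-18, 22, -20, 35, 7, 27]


Original list: [-18, 22, -20, 35, 7, 27]
Repeatedly take the smallest remaining element:
  Remaining [-18, 22, -20, 35, 7, 27] -> smallest is -20
  Remaining [-18, 22, 35, 7, 27] -> smallest is -18
  Remaining [22, 35, 7, 27] -> smallest is 7
  Remaining [22, 35, 27] -> smallest is 22
  Remaining [35, 27] -> smallest is 27
  Remaining [35] -> smallest is 35
Collecting the picks in order gives the sorted list.
Final answer: [-20, -18, 7, 22, 27, 35]


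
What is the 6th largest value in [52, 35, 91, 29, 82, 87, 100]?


Sort descending: [100, 91, 87, 82, 52, 35, 29]
The 6th element (1-indexed) is at index 5.
Value = 35
Final answer: 35


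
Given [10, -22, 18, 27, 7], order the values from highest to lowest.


Original list: [10, -22, 18, 27, 7]
Repeatedly take the largest remaining element:
  Remaining [10, -22, 18, 27, 7] -> largest is 27
  Remaining [10, -22, 18, 7] -> largest is 18
  Remaining [10, -22, 7] -> largest is 10
  Remaining [-22, 7] -> largest is 7
  Remaining [-22] -> largest is -22
Collecting the picks in order gives the descending list.
Final answer: [27, 18, 10, 7, -22]


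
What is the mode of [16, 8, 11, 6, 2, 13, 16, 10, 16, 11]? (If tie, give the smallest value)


Count the frequency of each value:
  2 appears 1 time(s)
  6 appears 1 time(s)
  8 appears 1 time(s)
  10 appears 1 time(s)
  11 appears 2 time(s)
  13 appears 1 time(s)
  16 appears 3 time(s)
Maximum frequency is 3.
Only 16 reaches that frequency, so it is the mode.
Final answer: 16


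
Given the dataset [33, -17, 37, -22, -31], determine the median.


First, sort the list: [-31, -22, -17, 33, 37]
The list has 5 elements (odd count).
The middle index is 2 (0-based), and the element there is -17.
Final answer: -17


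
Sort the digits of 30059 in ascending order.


The number 30059 has digits: 3, 0, 0, 5, 9
Sorted: 0, 0, 3, 5, 9
Joining the sorted digits gives the result.
Final answer: 00359


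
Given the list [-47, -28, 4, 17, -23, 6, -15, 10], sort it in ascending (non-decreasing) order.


Original list: [-47, -28, 4, 17, -23, 6, -15, 10]
Repeatedly take the smallest remaining element:
  Remaining [-47, -28, 4, 17, -23, 6, -15, 10] -> smallest is -47
  Remaining [-28, 4, 17, -23, 6, -15, 10] -> smallest is -28
  Remaining [4, 17, -23, 6, -15, 10] -> smallest is -23
  Remaining [4, 17, 6, -15, 10] -> smallest is -15
  Remaining [4, 17, 6, 10] -> smallest is 4
  Remaining [17, 6, 10] -> smallest is 6
  Remaining [17, 10] -> smallest is 10
  Remaining [17] -> smallest is 17
Collecting the picks in order gives the sorted list.
Final answer: [-47, -28, -23, -15, 4, 6, 10, 17]


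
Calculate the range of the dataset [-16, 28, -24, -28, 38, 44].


Maximum value: 44
Minimum value: -28
Range = 44 - (-28) = 72
Final answer: 72


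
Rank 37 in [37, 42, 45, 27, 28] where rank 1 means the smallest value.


Sort ascending: [27, 28, 37, 42, 45]
Find 37 in the sorted list.
37 is at position 3 (1-indexed).
Final answer: 3


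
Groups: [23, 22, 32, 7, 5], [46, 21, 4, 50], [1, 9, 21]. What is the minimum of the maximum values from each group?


Find max of each group:
  Group 1: [23, 22, 32, 7, 5] -> max = 32
  Group 2: [46, 21, 4, 50] -> max = 50
  Group 3: [1, 9, 21] -> max = 21
Maxes: [32, 50, 21]
Minimum of maxes = 21
Final answer: 21


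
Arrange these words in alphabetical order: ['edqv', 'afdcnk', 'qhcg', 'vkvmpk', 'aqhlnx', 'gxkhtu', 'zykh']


Compare strings character by character (the first differing letter decides):
  'afdcnk' < 'aqhlnx' since 'f' < 'q' at position 2
  'aqhlnx' < 'edqv' since 'a' < 'e' at position 1
  'edqv' < 'gxkhtu' since 'e' < 'g' at position 1
  'gxkhtu' < 'qhcg' since 'g' < 'q' at position 1
  'qhcg' < 'vkvmpk' since 'q' < 'v' at position 1
  'vkvmpk' < 'zykh' since 'v' < 'z' at position 1
Chaining these comparisons gives the alphabetical order.
Final answer: ['afdcnk', 'aqhlnx', 'edqv', 'gxkhtu', 'qhcg', 'vkvmpk', 'zykh']


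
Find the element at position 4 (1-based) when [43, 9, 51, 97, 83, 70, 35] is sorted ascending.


Sort ascending: [9, 35, 43, 51, 70, 83, 97]
The 4th element (1-indexed) is at index 3.
Value = 51
Final answer: 51


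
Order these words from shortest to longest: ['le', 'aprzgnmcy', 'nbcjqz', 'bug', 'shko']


Compute lengths:
  'le' has length 2
  'aprzgnmcy' has length 9
  'nbcjqz' has length 6
  'bug' has length 3
  'shko' has length 4
Lengths in increasing order: 2 < 3 < 4 < 6 < 9
Listing the words in that order gives the answer.
Final answer: ['le', 'bug', 'shko', 'nbcjqz', 'aprzgnmcy']


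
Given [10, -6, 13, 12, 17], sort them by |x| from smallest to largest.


Compute absolute values:
  |10| = 10
  |-6| = 6
  |13| = 13
  |12| = 12
  |17| = 17
Absolute values in increasing order: 6 < 10 < 12 < 13 < 17
Listing the original numbers in that order gives the answer.
Final answer: [-6, 10, 12, 13, 17]


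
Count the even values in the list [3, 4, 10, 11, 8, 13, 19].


Check each element:
  3 is odd
  4 is even
  10 is even
  11 is odd
  8 is even
  13 is odd
  19 is odd
Evens: [4, 10, 8]
Count of evens = 3
Final answer: 3


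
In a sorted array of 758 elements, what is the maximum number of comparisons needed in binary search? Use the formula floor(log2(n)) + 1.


Binary search halves the search space each step.
Maximum comparisons = floor(log2(758)) + 1
log2(758) = 9.5661
floor(log2(758)) = 9, so 9 + 1 = 10
Final answer: 10


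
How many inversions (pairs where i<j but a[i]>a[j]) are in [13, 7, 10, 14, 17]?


For each element, count the later elements that are smaller than it:
  13 (index 0): smaller elements after it = [7, 10] -> 2
  7 (index 1): smaller elements after it = [] -> 0
  10 (index 2): smaller elements after it = [] -> 0
  14 (index 3): smaller elements after it = [] -> 0
Total inversions = 2 + 0 + 0 + 0 = 2
Final answer: 2
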